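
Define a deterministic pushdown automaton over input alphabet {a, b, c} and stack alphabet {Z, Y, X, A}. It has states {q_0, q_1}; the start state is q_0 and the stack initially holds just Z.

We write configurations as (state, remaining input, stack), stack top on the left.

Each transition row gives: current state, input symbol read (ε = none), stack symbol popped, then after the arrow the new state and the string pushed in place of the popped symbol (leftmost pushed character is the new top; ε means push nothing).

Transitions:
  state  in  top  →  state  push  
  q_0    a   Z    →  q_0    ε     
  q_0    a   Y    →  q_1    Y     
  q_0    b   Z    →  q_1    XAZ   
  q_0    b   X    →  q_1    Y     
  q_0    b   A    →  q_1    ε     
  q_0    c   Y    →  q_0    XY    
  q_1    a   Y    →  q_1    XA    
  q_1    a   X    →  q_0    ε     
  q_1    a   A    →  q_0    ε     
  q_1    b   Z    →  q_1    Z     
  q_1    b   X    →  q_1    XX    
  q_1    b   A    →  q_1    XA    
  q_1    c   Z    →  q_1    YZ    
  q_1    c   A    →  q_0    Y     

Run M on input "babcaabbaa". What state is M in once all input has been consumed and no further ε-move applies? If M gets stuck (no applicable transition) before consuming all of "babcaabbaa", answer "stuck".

(q_0, babcaabbaa, Z)
  read b, top Z: go to q_1, push XAZ → (q_1, abcaabbaa, XAZ)
  read a, top X: go to q_0, push ε → (q_0, bcaabbaa, AZ)
  read b, top A: go to q_1, push ε → (q_1, caabbaa, Z)
  read c, top Z: go to q_1, push YZ → (q_1, aabbaa, YZ)
  read a, top Y: go to q_1, push XA → (q_1, abbaa, XAZ)
  read a, top X: go to q_0, push ε → (q_0, bbaa, AZ)
  read b, top A: go to q_1, push ε → (q_1, baa, Z)
  read b, top Z: go to q_1, push Z → (q_1, aa, Z)
No transition for (q_1, a, top Z); M blocks with input aa remaining.

stuck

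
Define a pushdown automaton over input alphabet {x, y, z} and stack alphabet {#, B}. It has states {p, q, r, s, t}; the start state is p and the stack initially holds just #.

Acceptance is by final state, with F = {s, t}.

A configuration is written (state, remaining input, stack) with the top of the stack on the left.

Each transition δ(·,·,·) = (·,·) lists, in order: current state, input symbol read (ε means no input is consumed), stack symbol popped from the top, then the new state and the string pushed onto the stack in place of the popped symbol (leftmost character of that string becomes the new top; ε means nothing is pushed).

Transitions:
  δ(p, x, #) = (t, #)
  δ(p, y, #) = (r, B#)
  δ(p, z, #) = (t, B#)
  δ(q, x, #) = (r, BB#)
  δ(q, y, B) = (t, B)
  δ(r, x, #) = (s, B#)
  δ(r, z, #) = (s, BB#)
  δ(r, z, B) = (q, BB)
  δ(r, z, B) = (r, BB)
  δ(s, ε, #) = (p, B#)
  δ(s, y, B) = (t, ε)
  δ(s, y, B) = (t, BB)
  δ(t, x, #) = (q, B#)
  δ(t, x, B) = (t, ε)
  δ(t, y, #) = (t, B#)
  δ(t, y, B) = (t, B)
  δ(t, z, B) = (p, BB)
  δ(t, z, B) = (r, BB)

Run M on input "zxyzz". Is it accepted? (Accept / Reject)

Reject

No computation consumes all input and reaches a final state.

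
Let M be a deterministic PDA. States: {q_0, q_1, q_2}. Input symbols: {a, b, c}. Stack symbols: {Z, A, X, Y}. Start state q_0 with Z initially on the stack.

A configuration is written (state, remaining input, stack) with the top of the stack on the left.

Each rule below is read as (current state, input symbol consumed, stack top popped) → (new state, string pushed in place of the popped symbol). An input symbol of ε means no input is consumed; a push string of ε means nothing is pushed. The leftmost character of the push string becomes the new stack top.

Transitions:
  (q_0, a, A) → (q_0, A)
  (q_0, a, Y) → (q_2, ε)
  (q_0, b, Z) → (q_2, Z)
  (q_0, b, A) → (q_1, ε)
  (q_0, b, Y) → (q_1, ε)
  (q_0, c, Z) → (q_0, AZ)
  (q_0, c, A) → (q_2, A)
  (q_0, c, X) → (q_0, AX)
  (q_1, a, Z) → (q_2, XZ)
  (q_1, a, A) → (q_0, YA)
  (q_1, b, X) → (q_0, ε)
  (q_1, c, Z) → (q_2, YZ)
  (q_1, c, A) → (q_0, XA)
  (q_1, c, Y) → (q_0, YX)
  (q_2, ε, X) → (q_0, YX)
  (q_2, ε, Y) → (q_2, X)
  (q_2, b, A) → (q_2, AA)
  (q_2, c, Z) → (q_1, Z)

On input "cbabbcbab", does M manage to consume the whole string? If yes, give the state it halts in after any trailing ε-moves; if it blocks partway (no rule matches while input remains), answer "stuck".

(q_0, cbabbcbab, Z)
  read c, top Z: go to q_0, push AZ → (q_0, babbcbab, AZ)
  read b, top A: go to q_1, push ε → (q_1, abbcbab, Z)
  read a, top Z: go to q_2, push XZ → (q_2, bbcbab, XZ)
  ε-move, top X: go to q_0, push YX → (q_0, bbcbab, YXZ)
  read b, top Y: go to q_1, push ε → (q_1, bcbab, XZ)
  read b, top X: go to q_0, push ε → (q_0, cbab, Z)
  read c, top Z: go to q_0, push AZ → (q_0, bab, AZ)
  read b, top A: go to q_1, push ε → (q_1, ab, Z)
  read a, top Z: go to q_2, push XZ → (q_2, b, XZ)
  ε-move, top X: go to q_0, push YX → (q_0, b, YXZ)
  read b, top Y: go to q_1, push ε → (q_1, ε, XZ)
All input consumed; M is in state q_1.

q_1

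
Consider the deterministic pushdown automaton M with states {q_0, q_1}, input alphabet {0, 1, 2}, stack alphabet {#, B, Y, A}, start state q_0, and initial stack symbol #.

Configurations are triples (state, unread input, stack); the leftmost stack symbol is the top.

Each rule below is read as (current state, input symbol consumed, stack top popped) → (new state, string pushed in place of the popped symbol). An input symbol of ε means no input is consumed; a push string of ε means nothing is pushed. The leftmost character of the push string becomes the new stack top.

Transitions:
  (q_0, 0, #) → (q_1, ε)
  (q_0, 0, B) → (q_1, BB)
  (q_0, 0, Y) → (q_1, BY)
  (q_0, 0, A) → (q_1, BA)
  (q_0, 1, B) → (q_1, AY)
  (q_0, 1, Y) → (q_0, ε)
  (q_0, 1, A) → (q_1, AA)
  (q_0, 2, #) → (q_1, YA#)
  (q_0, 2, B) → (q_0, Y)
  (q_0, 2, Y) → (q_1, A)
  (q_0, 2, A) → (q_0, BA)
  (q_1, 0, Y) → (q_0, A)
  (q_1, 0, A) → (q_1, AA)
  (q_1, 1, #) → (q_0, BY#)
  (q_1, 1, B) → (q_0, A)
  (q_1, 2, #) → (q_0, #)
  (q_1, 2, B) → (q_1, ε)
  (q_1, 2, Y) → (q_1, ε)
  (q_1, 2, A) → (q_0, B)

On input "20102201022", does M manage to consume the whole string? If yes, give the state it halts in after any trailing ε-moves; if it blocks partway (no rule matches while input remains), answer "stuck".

(q_0, 20102201022, #) ⊢ (q_1, 0102201022, YA#) ⊢ (q_0, 102201022, AA#) ⊢ (q_1, 02201022, AAA#) ⊢ (q_1, 2201022, AAAA#) ⊢ (q_0, 201022, BAAA#) ⊢ (q_0, 01022, YAAA#) ⊢ (q_1, 1022, BYAAA#) ⊢ (q_0, 022, AYAAA#) ⊢ (q_1, 22, BAYAAA#) ⊢ (q_1, 2, AYAAA#) ⊢ (q_0, ε, BYAAA#)
All input consumed; M is in state q_0.

q_0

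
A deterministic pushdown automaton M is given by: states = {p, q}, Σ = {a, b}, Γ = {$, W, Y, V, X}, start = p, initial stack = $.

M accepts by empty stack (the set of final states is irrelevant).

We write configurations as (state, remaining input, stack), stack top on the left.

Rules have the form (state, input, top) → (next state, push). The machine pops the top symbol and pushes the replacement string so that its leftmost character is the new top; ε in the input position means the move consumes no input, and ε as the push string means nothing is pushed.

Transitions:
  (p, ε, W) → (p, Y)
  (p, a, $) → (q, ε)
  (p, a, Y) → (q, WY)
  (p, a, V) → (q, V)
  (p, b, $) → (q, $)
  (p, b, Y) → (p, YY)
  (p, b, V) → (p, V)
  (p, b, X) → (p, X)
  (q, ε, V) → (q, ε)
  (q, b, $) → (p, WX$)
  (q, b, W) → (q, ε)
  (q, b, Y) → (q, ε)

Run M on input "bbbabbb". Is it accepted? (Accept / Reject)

(p, bbbabbb, $)
  read b, top $: go to q, push $ → (q, bbabbb, $)
  read b, top $: go to p, push WX$ → (p, babbb, WX$)
  ε-move, top W: go to p, push Y → (p, babbb, YX$)
  read b, top Y: go to p, push YY → (p, abbb, YYX$)
  read a, top Y: go to q, push WY → (q, bbb, WYYX$)
  read b, top W: go to q, push ε → (q, bb, YYX$)
  read b, top Y: go to q, push ε → (q, b, YX$)
  read b, top Y: go to q, push ε → (q, ε, X$)
All input consumed; stack is X$, not empty, and no further ε-move applies.

Reject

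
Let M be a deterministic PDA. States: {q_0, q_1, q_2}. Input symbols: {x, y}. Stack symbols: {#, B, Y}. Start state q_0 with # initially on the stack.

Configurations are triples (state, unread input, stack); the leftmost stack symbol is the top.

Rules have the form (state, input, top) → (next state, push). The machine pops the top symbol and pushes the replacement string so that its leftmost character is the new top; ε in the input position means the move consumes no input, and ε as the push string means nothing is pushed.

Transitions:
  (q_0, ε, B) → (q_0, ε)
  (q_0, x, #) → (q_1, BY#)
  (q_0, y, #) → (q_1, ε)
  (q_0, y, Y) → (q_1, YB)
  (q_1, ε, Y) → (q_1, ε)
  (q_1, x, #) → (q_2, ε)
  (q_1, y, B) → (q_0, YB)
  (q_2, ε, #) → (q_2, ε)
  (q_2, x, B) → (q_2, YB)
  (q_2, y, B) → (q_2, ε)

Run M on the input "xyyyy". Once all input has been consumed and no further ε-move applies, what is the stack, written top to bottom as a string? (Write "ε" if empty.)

(q_0, xyyyy, #)
  read x, top #: go to q_1, push BY# → (q_1, yyyy, BY#)
  read y, top B: go to q_0, push YB → (q_0, yyy, YBY#)
  read y, top Y: go to q_1, push YB → (q_1, yy, YBBY#)
  ε-move, top Y: go to q_1, push ε → (q_1, yy, BBY#)
  read y, top B: go to q_0, push YB → (q_0, y, YBBY#)
  read y, top Y: go to q_1, push YB → (q_1, ε, YBBBY#)
  ε-move, top Y: go to q_1, push ε → (q_1, ε, BBBY#)
All input consumed in state q_1 with stack BBBY#.

BBBY#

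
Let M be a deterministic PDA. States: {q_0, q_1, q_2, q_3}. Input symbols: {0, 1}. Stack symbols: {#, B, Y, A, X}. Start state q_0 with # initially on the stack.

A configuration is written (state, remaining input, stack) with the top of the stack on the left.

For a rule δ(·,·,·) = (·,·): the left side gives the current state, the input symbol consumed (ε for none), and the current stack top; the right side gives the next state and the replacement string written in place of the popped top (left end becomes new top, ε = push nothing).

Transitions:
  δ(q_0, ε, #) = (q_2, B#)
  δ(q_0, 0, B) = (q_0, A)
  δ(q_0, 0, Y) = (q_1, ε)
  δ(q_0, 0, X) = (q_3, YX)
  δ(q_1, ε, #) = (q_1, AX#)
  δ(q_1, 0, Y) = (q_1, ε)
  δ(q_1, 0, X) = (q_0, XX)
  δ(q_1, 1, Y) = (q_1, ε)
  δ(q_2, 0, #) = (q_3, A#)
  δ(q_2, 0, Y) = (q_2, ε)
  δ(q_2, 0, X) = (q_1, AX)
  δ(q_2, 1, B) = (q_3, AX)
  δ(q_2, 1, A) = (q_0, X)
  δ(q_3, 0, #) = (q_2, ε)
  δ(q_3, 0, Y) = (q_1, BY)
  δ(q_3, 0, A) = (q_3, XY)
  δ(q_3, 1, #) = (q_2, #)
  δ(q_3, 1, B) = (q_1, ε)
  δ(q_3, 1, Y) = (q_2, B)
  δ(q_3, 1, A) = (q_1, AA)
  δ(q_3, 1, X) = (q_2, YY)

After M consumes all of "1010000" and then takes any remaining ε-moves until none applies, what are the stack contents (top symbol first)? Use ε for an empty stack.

(q_0, 1010000, #) ⊢ (q_2, 1010000, B#) ⊢ (q_3, 010000, AX#) ⊢ (q_3, 10000, XYX#) ⊢ (q_2, 0000, YYYX#) ⊢ (q_2, 000, YYX#) ⊢ (q_2, 00, YX#) ⊢ (q_2, 0, X#) ⊢ (q_1, ε, AX#)
All input consumed in state q_1 with stack AX#.

AX#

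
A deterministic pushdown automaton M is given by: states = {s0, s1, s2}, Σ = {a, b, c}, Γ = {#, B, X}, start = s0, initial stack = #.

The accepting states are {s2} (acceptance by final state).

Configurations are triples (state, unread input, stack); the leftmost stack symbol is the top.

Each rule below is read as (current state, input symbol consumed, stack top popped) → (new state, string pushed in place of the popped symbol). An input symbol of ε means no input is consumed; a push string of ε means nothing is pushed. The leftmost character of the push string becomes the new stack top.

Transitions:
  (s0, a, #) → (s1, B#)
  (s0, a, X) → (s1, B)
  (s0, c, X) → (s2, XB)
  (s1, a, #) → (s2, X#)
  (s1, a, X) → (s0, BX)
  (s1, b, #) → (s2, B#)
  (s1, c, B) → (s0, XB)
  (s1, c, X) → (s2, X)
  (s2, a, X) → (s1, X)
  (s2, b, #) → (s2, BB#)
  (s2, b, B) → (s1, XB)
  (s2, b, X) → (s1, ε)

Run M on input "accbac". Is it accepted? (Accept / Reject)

Reject

(s0, accbac, #) ⊢ (s1, ccbac, B#) ⊢ (s0, cbac, XB#) ⊢ (s2, bac, XBB#) ⊢ (s1, ac, BB#)
No transition applies at (s1, ac, BB#); input not fully consumed.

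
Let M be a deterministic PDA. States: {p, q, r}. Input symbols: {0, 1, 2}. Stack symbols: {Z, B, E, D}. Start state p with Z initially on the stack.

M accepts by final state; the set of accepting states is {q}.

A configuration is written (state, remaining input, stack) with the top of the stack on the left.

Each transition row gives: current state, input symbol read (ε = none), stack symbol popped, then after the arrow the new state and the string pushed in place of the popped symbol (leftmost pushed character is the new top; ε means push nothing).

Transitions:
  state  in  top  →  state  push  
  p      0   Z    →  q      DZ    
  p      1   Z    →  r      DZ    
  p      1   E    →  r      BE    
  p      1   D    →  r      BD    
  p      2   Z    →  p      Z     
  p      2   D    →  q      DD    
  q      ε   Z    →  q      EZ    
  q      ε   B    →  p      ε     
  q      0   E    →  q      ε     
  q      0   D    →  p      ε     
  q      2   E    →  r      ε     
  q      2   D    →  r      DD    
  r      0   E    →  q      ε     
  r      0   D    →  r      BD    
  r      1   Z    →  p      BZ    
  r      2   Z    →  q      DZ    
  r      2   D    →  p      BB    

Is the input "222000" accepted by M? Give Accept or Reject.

(p, 222000, Z)
  read 2, top Z: go to p, push Z → (p, 22000, Z)
  read 2, top Z: go to p, push Z → (p, 2000, Z)
  read 2, top Z: go to p, push Z → (p, 000, Z)
  read 0, top Z: go to q, push DZ → (q, 00, DZ)
  read 0, top D: go to p, push ε → (p, 0, Z)
  read 0, top Z: go to q, push DZ → (q, ε, DZ)
All input consumed; state q ∈ F.

Accept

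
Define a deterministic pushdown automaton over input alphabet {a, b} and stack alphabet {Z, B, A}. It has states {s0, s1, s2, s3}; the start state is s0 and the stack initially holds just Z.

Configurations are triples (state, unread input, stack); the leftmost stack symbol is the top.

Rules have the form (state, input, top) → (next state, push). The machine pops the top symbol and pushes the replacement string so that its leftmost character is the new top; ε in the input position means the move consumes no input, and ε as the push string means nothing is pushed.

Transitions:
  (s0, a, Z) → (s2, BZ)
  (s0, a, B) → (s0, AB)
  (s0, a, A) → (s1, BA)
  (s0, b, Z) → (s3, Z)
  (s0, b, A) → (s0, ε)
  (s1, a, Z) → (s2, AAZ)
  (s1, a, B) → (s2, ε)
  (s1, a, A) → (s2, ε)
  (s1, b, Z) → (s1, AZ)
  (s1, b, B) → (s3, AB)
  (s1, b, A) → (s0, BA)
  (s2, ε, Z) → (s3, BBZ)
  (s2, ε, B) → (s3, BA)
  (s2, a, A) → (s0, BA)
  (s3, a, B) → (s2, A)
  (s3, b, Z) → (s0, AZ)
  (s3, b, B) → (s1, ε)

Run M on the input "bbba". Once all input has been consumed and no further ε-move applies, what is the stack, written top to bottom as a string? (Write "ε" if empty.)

(s0, bbba, Z)
  read b, top Z: go to s3, push Z → (s3, bba, Z)
  read b, top Z: go to s0, push AZ → (s0, ba, AZ)
  read b, top A: go to s0, push ε → (s0, a, Z)
  read a, top Z: go to s2, push BZ → (s2, ε, BZ)
  ε-move, top B: go to s3, push BA → (s3, ε, BAZ)
All input consumed in state s3 with stack BAZ.

BAZ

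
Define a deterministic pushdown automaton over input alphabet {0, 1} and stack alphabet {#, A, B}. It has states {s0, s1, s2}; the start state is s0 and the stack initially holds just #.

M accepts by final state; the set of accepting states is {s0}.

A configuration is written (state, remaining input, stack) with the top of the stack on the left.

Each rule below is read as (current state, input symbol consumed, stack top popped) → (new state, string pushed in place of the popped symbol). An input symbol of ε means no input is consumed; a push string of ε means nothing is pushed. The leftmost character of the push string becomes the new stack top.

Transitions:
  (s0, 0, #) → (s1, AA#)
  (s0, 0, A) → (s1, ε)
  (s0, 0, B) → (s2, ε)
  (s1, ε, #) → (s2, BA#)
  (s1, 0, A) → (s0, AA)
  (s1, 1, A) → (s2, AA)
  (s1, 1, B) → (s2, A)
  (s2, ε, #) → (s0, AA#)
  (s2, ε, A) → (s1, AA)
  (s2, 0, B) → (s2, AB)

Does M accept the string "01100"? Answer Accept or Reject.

(s0, 01100, #)
  read 0, top #: go to s1, push AA# → (s1, 1100, AA#)
  read 1, top A: go to s2, push AA → (s2, 100, AAA#)
  ε-move, top A: go to s1, push AA → (s1, 100, AAAA#)
  read 1, top A: go to s2, push AA → (s2, 00, AAAAA#)
  ε-move, top A: go to s1, push AA → (s1, 00, AAAAAA#)
  read 0, top A: go to s0, push AA → (s0, 0, AAAAAAA#)
  read 0, top A: go to s1, push ε → (s1, ε, AAAAAA#)
All input consumed; state s1 ∉ F and no further ε-move applies.

Reject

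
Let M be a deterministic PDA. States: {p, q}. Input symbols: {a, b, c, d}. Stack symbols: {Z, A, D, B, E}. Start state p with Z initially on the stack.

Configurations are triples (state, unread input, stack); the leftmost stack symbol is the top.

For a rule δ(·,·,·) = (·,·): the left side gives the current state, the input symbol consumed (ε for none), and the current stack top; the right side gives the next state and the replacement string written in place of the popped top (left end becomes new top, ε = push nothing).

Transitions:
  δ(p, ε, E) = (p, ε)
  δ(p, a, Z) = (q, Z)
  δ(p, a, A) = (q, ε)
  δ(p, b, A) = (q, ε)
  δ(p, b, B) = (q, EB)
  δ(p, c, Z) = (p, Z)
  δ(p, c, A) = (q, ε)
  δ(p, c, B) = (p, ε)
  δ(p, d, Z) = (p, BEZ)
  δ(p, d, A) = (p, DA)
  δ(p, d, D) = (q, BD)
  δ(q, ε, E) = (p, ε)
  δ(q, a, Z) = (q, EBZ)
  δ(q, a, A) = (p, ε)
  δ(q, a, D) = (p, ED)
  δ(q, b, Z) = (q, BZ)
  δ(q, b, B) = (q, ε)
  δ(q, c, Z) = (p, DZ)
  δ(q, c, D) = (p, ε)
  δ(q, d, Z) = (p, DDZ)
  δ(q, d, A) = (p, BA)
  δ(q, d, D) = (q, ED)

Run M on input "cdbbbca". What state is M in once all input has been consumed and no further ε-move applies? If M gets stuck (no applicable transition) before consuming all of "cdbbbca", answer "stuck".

q

(p, cdbbbca, Z) ⊢ (p, dbbbca, Z) ⊢ (p, bbbca, BEZ) ⊢ (q, bbca, EBEZ) ⊢ (p, bbca, BEZ) ⊢ (q, bca, EBEZ) ⊢ (p, bca, BEZ) ⊢ (q, ca, EBEZ) ⊢ (p, ca, BEZ) ⊢ (p, a, EZ) ⊢ (p, a, Z) ⊢ (q, ε, Z)
All input consumed; M is in state q.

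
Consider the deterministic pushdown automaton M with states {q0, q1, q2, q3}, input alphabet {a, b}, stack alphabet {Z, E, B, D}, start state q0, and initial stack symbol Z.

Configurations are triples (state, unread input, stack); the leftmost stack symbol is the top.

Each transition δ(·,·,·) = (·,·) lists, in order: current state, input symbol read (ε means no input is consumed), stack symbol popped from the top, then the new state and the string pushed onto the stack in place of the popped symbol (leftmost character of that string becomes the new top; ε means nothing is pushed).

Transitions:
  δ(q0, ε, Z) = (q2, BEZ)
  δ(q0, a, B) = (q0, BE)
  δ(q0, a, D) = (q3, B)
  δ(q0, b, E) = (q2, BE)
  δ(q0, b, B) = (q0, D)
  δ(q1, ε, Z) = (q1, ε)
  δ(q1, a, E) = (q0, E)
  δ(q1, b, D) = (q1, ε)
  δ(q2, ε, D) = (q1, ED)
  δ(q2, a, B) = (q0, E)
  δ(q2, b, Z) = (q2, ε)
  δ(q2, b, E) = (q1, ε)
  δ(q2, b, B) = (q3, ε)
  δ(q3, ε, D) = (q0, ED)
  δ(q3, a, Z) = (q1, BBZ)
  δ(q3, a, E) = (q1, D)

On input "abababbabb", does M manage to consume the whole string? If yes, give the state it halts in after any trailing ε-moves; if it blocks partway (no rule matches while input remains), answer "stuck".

stuck

(q0, abababbabb, Z)
  ε-move, top Z: go to q2, push BEZ → (q2, abababbabb, BEZ)
  read a, top B: go to q0, push E → (q0, bababbabb, EEZ)
  read b, top E: go to q2, push BE → (q2, ababbabb, BEEZ)
  read a, top B: go to q0, push E → (q0, babbabb, EEEZ)
  read b, top E: go to q2, push BE → (q2, abbabb, BEEEZ)
  read a, top B: go to q0, push E → (q0, bbabb, EEEEZ)
  read b, top E: go to q2, push BE → (q2, babb, BEEEEZ)
  read b, top B: go to q3, push ε → (q3, abb, EEEEZ)
  read a, top E: go to q1, push D → (q1, bb, DEEEZ)
  read b, top D: go to q1, push ε → (q1, b, EEEZ)
No transition for (q1, b, top E); M blocks with input b remaining.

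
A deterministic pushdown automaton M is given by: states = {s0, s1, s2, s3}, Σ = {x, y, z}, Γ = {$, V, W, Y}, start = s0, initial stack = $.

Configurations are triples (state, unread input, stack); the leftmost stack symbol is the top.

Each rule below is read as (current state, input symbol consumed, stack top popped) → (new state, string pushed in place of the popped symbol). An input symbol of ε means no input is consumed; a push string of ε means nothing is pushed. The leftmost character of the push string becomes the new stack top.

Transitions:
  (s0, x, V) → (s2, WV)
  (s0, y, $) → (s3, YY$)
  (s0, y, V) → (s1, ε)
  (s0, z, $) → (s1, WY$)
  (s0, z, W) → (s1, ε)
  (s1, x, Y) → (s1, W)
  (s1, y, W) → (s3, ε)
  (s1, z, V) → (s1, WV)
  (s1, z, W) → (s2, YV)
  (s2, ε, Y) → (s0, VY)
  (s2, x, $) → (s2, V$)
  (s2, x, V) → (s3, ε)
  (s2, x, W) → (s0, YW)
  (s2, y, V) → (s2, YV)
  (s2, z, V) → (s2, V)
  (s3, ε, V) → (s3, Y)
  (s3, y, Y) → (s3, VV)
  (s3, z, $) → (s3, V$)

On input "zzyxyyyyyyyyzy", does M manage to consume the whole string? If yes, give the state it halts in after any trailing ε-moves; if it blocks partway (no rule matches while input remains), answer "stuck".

stuck

(s0, zzyxyyyyyyyyzy, $) ⊢ (s1, zyxyyyyyyyyzy, WY$) ⊢ (s2, yxyyyyyyyyzy, YVY$) ⊢ (s0, yxyyyyyyyyzy, VYVY$) ⊢ (s1, xyyyyyyyyzy, YVY$) ⊢ (s1, yyyyyyyyzy, WVY$) ⊢ (s3, yyyyyyyzy, VY$) ⊢ (s3, yyyyyyyzy, YY$) ⊢ (s3, yyyyyyzy, VVY$) ⊢ (s3, yyyyyyzy, YVY$) ⊢ (s3, yyyyyzy, VVVY$) ⊢ (s3, yyyyyzy, YVVY$) ⊢ (s3, yyyyzy, VVVVY$) ⊢ (s3, yyyyzy, YVVVY$) ⊢ (s3, yyyzy, VVVVVY$) ⊢ (s3, yyyzy, YVVVVY$) ⊢ (s3, yyzy, VVVVVVY$) ⊢ (s3, yyzy, YVVVVVY$) ⊢ (s3, yzy, VVVVVVVY$) ⊢ (s3, yzy, YVVVVVVY$) ⊢ (s3, zy, VVVVVVVVY$) ⊢ (s3, zy, YVVVVVVVY$)
No transition for (s3, z, top Y); M blocks with input zy remaining.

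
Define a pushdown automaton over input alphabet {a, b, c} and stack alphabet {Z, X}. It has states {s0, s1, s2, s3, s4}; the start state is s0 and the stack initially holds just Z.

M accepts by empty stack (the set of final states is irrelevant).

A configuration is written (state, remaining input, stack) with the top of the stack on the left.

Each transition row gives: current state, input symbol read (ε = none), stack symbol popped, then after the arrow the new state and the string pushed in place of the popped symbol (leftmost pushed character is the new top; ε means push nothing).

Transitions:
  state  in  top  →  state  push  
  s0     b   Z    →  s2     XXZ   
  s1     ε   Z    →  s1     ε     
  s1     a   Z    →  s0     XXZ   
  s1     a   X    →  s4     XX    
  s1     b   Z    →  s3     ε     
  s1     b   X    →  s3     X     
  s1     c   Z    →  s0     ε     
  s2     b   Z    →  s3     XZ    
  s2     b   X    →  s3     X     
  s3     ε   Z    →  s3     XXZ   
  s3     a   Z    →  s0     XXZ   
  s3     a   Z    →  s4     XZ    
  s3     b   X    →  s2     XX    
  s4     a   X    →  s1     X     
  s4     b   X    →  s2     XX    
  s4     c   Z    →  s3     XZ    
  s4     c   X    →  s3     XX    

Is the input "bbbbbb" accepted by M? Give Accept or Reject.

Reject

No computation consumes all input and empties the stack.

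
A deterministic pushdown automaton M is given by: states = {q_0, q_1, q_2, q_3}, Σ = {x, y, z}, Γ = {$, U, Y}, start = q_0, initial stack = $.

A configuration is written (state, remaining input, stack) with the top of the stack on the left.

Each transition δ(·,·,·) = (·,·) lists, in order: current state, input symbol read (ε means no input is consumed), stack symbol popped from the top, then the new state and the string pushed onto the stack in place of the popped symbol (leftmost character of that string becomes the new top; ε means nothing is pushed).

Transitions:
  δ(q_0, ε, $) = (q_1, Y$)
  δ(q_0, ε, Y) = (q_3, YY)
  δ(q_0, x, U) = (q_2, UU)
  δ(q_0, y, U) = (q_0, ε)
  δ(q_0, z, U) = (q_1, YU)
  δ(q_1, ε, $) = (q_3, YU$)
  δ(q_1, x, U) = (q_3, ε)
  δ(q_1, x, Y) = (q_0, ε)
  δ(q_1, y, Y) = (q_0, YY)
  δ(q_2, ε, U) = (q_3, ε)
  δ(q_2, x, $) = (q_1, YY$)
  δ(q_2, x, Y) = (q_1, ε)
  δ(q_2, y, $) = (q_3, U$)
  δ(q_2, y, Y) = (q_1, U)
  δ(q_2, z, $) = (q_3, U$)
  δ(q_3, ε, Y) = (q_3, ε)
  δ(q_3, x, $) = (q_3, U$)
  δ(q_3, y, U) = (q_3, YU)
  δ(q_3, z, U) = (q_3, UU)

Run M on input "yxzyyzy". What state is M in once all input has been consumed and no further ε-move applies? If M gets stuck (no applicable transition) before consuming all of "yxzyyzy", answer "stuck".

(q_0, yxzyyzy, $)
  ε-move, top $: go to q_1, push Y$ → (q_1, yxzyyzy, Y$)
  read y, top Y: go to q_0, push YY → (q_0, xzyyzy, YY$)
  ε-move, top Y: go to q_3, push YY → (q_3, xzyyzy, YYY$)
  ε-move, top Y: go to q_3, push ε → (q_3, xzyyzy, YY$)
  ε-move, top Y: go to q_3, push ε → (q_3, xzyyzy, Y$)
  ε-move, top Y: go to q_3, push ε → (q_3, xzyyzy, $)
  read x, top $: go to q_3, push U$ → (q_3, zyyzy, U$)
  read z, top U: go to q_3, push UU → (q_3, yyzy, UU$)
  read y, top U: go to q_3, push YU → (q_3, yzy, YUU$)
  ε-move, top Y: go to q_3, push ε → (q_3, yzy, UU$)
  read y, top U: go to q_3, push YU → (q_3, zy, YUU$)
  ε-move, top Y: go to q_3, push ε → (q_3, zy, UU$)
  read z, top U: go to q_3, push UU → (q_3, y, UUU$)
  read y, top U: go to q_3, push YU → (q_3, ε, YUUU$)
  ε-move, top Y: go to q_3, push ε → (q_3, ε, UUU$)
All input consumed; M is in state q_3.

q_3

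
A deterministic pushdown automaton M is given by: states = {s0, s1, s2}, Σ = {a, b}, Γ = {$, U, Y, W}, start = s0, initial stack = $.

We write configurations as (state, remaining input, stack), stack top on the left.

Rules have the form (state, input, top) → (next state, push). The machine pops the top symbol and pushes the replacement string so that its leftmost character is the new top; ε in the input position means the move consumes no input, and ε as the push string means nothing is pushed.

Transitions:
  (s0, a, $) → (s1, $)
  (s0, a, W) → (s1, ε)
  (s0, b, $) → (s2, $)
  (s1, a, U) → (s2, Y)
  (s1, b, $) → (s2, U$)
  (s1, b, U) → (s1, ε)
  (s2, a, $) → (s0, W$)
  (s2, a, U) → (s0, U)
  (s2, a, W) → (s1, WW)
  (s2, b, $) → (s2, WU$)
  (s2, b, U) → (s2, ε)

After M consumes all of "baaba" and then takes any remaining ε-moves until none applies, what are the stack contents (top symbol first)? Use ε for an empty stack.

(s0, baaba, $)
  read b, top $: go to s2, push $ → (s2, aaba, $)
  read a, top $: go to s0, push W$ → (s0, aba, W$)
  read a, top W: go to s1, push ε → (s1, ba, $)
  read b, top $: go to s2, push U$ → (s2, a, U$)
  read a, top U: go to s0, push U → (s0, ε, U$)
All input consumed in state s0 with stack U$.

U$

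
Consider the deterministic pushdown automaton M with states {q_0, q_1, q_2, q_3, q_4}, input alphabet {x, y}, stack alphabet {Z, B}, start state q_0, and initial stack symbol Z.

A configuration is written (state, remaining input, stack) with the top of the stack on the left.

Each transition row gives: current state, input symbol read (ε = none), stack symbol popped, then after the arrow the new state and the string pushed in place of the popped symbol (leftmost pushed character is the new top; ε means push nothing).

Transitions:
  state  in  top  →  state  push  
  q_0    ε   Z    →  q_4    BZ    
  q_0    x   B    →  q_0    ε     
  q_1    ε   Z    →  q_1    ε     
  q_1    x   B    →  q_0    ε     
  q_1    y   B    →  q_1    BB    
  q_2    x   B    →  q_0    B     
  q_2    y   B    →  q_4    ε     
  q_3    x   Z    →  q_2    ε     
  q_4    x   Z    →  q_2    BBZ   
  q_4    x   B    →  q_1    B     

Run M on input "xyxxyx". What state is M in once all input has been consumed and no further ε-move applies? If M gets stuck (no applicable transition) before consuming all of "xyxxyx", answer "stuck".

(q_0, xyxxyx, Z)
  ε-move, top Z: go to q_4, push BZ → (q_4, xyxxyx, BZ)
  read x, top B: go to q_1, push B → (q_1, yxxyx, BZ)
  read y, top B: go to q_1, push BB → (q_1, xxyx, BBZ)
  read x, top B: go to q_0, push ε → (q_0, xyx, BZ)
  read x, top B: go to q_0, push ε → (q_0, yx, Z)
  ε-move, top Z: go to q_4, push BZ → (q_4, yx, BZ)
No transition for (q_4, y, top B); M blocks with input yx remaining.

stuck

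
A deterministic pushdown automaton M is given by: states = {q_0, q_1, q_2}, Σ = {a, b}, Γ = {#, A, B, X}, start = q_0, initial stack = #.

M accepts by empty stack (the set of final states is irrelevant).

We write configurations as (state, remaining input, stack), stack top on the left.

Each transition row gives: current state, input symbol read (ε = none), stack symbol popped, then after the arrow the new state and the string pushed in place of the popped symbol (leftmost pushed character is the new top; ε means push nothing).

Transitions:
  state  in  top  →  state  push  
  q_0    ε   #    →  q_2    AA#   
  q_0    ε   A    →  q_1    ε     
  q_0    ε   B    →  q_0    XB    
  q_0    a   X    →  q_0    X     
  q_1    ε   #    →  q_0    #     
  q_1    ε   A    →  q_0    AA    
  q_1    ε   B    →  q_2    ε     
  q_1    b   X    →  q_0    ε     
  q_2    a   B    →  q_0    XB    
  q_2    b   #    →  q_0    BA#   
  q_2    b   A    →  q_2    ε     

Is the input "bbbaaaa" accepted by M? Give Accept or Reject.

Reject

(q_0, bbbaaaa, #) ⊢ (q_2, bbbaaaa, AA#) ⊢ (q_2, bbaaaa, A#) ⊢ (q_2, baaaa, #) ⊢ (q_0, aaaa, BA#) ⊢ (q_0, aaaa, XBA#) ⊢ (q_0, aaa, XBA#) ⊢ (q_0, aa, XBA#) ⊢ (q_0, a, XBA#) ⊢ (q_0, ε, XBA#)
All input consumed; stack is XBA#, not empty, and no further ε-move applies.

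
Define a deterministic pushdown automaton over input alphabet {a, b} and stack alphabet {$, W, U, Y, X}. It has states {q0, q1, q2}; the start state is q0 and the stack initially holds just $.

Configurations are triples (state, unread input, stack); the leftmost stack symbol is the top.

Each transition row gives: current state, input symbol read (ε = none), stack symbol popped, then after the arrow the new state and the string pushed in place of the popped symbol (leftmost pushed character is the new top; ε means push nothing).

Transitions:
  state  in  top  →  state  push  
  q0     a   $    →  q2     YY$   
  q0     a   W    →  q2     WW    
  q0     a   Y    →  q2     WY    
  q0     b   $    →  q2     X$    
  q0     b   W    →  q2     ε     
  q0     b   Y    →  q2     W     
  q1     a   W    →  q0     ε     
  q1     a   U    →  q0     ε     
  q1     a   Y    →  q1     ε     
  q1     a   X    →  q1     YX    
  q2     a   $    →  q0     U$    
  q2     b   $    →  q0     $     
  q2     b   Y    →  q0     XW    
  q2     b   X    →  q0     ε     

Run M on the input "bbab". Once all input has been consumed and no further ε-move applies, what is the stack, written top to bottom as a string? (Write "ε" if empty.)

(q0, bbab, $)
  read b, top $: go to q2, push X$ → (q2, bab, X$)
  read b, top X: go to q0, push ε → (q0, ab, $)
  read a, top $: go to q2, push YY$ → (q2, b, YY$)
  read b, top Y: go to q0, push XW → (q0, ε, XWY$)
All input consumed in state q0 with stack XWY$.

XWY$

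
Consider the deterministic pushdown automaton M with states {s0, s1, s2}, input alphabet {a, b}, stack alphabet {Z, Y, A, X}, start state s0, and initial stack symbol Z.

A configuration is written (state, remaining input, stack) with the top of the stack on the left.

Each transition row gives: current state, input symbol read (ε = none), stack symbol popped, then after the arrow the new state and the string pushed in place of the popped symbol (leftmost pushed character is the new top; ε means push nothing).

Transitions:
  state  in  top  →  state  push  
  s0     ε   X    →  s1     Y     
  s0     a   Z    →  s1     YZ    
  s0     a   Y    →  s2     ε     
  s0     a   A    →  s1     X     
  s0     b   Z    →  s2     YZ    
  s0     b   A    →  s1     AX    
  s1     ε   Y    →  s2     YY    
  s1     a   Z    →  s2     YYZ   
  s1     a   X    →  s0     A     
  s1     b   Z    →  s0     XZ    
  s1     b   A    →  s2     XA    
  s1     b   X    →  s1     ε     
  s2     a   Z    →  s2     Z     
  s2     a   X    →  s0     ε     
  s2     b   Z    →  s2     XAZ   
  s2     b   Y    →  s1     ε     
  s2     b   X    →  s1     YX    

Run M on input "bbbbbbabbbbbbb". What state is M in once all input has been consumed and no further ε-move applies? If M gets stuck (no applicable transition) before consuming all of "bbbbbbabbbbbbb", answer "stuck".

(s0, bbbbbbabbbbbbb, Z)
  read b, top Z: go to s2, push YZ → (s2, bbbbbabbbbbbb, YZ)
  read b, top Y: go to s1, push ε → (s1, bbbbabbbbbbb, Z)
  read b, top Z: go to s0, push XZ → (s0, bbbabbbbbbb, XZ)
  ε-move, top X: go to s1, push Y → (s1, bbbabbbbbbb, YZ)
  ε-move, top Y: go to s2, push YY → (s2, bbbabbbbbbb, YYZ)
  read b, top Y: go to s1, push ε → (s1, bbabbbbbbb, YZ)
  ε-move, top Y: go to s2, push YY → (s2, bbabbbbbbb, YYZ)
  read b, top Y: go to s1, push ε → (s1, babbbbbbb, YZ)
  ε-move, top Y: go to s2, push YY → (s2, babbbbbbb, YYZ)
  read b, top Y: go to s1, push ε → (s1, abbbbbbb, YZ)
  ε-move, top Y: go to s2, push YY → (s2, abbbbbbb, YYZ)
No transition for (s2, a, top Y); M blocks with input abbbbbbb remaining.

stuck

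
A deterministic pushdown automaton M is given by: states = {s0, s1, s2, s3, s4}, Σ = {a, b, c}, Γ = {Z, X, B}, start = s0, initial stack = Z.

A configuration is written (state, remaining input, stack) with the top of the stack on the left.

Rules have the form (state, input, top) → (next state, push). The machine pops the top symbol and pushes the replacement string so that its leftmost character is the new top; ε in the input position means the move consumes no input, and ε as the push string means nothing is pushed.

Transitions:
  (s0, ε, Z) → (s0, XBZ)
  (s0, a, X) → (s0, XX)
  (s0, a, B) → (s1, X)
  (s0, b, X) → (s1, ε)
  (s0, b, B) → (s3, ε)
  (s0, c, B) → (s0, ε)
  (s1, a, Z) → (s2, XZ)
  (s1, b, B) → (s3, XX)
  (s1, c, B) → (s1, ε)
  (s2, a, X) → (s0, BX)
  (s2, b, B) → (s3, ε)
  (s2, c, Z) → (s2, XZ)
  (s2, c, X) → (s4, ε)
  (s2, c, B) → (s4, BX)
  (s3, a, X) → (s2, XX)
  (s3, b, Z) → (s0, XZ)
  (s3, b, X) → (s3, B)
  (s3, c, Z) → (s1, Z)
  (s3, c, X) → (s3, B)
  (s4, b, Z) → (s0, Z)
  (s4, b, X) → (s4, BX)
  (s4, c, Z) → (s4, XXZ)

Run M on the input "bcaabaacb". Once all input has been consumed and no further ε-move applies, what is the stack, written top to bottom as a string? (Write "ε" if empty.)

XZ

(s0, bcaabaacb, Z)
  ε-move, top Z: go to s0, push XBZ → (s0, bcaabaacb, XBZ)
  read b, top X: go to s1, push ε → (s1, caabaacb, BZ)
  read c, top B: go to s1, push ε → (s1, aabaacb, Z)
  read a, top Z: go to s2, push XZ → (s2, abaacb, XZ)
  read a, top X: go to s0, push BX → (s0, baacb, BXZ)
  read b, top B: go to s3, push ε → (s3, aacb, XZ)
  read a, top X: go to s2, push XX → (s2, acb, XXZ)
  read a, top X: go to s0, push BX → (s0, cb, BXXZ)
  read c, top B: go to s0, push ε → (s0, b, XXZ)
  read b, top X: go to s1, push ε → (s1, ε, XZ)
All input consumed in state s1 with stack XZ.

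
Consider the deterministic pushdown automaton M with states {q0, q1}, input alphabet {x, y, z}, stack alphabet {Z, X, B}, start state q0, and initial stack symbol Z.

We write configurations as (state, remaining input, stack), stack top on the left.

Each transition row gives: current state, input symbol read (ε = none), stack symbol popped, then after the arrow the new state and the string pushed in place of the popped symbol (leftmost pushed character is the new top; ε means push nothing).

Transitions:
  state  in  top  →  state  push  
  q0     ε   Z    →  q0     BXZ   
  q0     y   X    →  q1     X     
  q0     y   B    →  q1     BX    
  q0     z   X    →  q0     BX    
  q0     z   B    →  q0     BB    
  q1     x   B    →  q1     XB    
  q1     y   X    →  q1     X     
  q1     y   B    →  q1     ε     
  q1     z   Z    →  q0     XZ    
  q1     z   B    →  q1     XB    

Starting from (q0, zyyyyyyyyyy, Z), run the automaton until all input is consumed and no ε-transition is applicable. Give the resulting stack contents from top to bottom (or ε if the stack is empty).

(q0, zyyyyyyyyyy, Z)
  ε-move, top Z: go to q0, push BXZ → (q0, zyyyyyyyyyy, BXZ)
  read z, top B: go to q0, push BB → (q0, yyyyyyyyyy, BBXZ)
  read y, top B: go to q1, push BX → (q1, yyyyyyyyy, BXBXZ)
  read y, top B: go to q1, push ε → (q1, yyyyyyyy, XBXZ)
  read y, top X: go to q1, push X → (q1, yyyyyyy, XBXZ)
  read y, top X: go to q1, push X → (q1, yyyyyy, XBXZ)
  read y, top X: go to q1, push X → (q1, yyyyy, XBXZ)
  read y, top X: go to q1, push X → (q1, yyyy, XBXZ)
  read y, top X: go to q1, push X → (q1, yyy, XBXZ)
  read y, top X: go to q1, push X → (q1, yy, XBXZ)
  read y, top X: go to q1, push X → (q1, y, XBXZ)
  read y, top X: go to q1, push X → (q1, ε, XBXZ)
All input consumed in state q1 with stack XBXZ.

XBXZ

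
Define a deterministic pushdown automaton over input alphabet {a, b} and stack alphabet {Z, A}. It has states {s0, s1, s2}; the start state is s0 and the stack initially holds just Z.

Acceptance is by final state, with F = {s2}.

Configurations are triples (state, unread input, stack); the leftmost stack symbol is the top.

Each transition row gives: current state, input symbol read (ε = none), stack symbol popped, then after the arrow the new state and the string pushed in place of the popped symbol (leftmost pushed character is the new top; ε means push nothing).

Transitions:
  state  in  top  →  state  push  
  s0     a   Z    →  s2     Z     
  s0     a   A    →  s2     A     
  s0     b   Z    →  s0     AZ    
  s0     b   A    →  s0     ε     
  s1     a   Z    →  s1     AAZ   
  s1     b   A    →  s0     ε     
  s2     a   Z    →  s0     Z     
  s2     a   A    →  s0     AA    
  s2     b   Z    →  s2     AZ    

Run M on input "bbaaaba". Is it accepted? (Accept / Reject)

(s0, bbaaaba, Z) ⊢ (s0, baaaba, AZ) ⊢ (s0, aaaba, Z) ⊢ (s2, aaba, Z) ⊢ (s0, aba, Z) ⊢ (s2, ba, Z) ⊢ (s2, a, AZ) ⊢ (s0, ε, AAZ)
All input consumed; state s0 ∉ F and no further ε-move applies.

Reject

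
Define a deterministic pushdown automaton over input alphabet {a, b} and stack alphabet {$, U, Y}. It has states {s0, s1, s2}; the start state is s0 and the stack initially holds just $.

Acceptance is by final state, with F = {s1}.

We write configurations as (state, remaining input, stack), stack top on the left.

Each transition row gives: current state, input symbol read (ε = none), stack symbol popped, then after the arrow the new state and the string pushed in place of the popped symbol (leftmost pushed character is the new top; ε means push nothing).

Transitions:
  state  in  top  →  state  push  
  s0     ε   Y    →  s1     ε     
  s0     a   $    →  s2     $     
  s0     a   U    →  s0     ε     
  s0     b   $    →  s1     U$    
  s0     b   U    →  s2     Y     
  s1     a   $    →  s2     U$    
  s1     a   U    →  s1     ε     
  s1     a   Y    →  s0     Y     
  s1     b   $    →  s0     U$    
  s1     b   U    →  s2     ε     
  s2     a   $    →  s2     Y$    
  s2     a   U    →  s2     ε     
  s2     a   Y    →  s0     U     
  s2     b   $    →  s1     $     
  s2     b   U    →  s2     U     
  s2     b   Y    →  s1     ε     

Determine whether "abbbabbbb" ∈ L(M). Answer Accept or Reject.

(s0, abbbabbbb, $)
  read a, top $: go to s2, push $ → (s2, bbbabbbb, $)
  read b, top $: go to s1, push $ → (s1, bbabbbb, $)
  read b, top $: go to s0, push U$ → (s0, babbbb, U$)
  read b, top U: go to s2, push Y → (s2, abbbb, Y$)
  read a, top Y: go to s0, push U → (s0, bbbb, U$)
  read b, top U: go to s2, push Y → (s2, bbb, Y$)
  read b, top Y: go to s1, push ε → (s1, bb, $)
  read b, top $: go to s0, push U$ → (s0, b, U$)
  read b, top U: go to s2, push Y → (s2, ε, Y$)
All input consumed; state s2 ∉ F and no further ε-move applies.

Reject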